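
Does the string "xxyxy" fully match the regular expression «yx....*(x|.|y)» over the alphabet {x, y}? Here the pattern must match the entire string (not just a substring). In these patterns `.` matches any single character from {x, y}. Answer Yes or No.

Every match must start with "yx", but "xxyxy" does not.

No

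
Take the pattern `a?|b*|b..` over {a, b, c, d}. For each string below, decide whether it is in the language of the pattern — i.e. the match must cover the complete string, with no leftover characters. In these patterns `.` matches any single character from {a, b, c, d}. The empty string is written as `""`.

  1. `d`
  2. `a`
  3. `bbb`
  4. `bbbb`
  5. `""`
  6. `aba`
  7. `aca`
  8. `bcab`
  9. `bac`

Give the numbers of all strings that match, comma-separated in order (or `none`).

2, 3, 4, 5, 9

1. `d` → no match
2. `a` → match
3. `bbb` → match
4. `bbbb` → match
5. `""` → match
6. `aba` → no match
7. `aca` → no match
8. `bcab` → no match
9. `bac` → match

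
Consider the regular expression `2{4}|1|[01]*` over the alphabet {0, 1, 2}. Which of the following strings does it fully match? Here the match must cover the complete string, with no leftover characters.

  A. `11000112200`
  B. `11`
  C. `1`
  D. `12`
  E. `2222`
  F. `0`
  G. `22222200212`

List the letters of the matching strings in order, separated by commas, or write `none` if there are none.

A → no match
B → match
C → match
D → no match
E → match
F → match
G → no match

B, C, E, F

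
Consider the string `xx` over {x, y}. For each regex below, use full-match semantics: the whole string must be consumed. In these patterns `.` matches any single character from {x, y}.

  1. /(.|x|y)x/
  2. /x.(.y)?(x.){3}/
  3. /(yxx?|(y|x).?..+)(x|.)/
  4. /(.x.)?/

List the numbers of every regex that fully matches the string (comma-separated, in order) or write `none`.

1 → match
2 → no match
3 → no match
4 → no match

1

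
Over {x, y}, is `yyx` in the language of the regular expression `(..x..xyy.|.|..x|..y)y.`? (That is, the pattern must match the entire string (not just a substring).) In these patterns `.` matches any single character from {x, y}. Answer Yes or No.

Yes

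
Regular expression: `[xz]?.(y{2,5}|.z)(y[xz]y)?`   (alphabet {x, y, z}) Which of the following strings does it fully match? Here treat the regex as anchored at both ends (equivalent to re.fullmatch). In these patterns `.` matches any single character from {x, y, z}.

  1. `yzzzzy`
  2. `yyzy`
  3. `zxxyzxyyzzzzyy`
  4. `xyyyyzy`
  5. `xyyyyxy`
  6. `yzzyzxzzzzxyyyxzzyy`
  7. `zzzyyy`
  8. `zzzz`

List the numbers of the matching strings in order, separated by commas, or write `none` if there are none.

1 → no match
2 → no match
3 → no match
4 → match
5 → match
6 → no match
7 → no match
8 → match

4, 5, 8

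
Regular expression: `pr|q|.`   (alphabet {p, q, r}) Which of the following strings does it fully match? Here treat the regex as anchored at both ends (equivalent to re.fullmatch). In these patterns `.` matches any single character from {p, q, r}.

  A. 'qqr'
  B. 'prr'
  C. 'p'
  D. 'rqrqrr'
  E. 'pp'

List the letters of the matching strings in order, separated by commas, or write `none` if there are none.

C

A → no match
B → no match
C → match
D → no match
E → no match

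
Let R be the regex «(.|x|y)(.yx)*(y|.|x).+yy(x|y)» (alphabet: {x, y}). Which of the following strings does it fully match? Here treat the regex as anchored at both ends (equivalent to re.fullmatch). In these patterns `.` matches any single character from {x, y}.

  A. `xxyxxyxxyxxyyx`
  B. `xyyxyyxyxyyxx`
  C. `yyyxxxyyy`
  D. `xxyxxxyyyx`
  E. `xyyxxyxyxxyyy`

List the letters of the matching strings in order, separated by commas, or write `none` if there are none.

A → match
B → no match
C → match
D → match
E → match

A, C, D, E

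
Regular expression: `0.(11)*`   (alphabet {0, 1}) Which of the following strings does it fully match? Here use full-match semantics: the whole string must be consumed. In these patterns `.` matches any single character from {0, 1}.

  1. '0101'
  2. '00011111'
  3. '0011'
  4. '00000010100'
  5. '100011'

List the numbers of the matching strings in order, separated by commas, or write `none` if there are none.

1 → no match
2 → no match
3 → match
4 → no match
5 → no match — must start with '0'

3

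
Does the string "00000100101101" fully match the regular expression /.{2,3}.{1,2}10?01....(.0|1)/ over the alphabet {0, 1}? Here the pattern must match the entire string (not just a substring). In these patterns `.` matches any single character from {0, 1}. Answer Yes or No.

Yes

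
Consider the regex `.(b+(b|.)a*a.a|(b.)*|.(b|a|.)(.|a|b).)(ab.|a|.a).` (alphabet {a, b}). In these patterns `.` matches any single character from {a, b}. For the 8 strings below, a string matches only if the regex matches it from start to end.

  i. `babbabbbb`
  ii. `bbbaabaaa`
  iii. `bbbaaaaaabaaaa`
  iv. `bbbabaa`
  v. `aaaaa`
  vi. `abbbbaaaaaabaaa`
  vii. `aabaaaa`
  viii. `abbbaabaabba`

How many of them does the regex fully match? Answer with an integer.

i → no match
ii → match
iii → match
iv → match
v → no match
vi → match
vii → match
viii → match
Total matched: 6

6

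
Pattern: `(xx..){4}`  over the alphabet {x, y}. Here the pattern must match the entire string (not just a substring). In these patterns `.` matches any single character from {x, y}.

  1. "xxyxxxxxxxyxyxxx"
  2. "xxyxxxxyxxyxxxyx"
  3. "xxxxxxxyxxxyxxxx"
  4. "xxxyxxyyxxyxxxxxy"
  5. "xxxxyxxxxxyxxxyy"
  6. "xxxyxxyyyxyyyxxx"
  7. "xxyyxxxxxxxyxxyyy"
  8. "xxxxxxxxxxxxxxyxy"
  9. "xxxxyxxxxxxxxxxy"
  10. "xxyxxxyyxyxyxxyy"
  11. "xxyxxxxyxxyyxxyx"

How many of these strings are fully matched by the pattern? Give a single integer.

1 → no match
2 → match
3 → match
4 → no match
5 → no match
6 → no match
7 → no match
8 → no match
9 → no match
10 → no match
11 → match
Total matched: 3

3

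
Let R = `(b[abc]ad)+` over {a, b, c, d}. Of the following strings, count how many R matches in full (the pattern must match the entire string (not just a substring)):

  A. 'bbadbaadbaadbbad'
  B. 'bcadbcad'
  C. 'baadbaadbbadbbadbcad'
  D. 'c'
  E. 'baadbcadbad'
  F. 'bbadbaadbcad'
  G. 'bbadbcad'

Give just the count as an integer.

5

A → match
B → match
C → match
D → no match — must start with 'b'
E → no match
F → match
G → match
Total matched: 5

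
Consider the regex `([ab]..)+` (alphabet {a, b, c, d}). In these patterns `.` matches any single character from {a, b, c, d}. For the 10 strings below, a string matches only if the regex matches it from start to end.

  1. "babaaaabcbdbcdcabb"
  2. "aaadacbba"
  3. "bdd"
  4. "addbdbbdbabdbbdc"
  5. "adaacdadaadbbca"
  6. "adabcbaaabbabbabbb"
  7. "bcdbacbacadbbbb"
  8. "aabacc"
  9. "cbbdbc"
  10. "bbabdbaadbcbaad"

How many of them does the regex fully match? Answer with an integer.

1 → no match
2 → no match
3 → match
4 → no match
5 → match
6 → match
7 → match
8 → match
9 → no match
10 → match
Total matched: 6

6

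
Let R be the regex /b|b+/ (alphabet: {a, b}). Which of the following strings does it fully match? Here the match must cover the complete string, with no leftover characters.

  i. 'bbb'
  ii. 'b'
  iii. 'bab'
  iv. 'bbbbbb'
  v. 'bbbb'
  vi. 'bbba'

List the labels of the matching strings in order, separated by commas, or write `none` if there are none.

i, ii, iv, v

i → match
ii → match
iii → no match
iv → match
v → match
vi → no match — must end with 'b'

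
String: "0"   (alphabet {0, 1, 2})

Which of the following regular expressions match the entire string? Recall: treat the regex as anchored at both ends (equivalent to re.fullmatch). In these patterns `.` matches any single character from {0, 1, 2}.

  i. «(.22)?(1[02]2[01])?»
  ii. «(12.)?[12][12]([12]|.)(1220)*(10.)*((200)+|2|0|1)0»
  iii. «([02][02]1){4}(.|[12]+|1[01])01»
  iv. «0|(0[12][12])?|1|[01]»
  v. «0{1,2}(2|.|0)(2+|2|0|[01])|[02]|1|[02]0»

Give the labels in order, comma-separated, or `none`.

iv, v

i → no match
ii → no match
iii → no match — must end with "01"
iv → match
v → match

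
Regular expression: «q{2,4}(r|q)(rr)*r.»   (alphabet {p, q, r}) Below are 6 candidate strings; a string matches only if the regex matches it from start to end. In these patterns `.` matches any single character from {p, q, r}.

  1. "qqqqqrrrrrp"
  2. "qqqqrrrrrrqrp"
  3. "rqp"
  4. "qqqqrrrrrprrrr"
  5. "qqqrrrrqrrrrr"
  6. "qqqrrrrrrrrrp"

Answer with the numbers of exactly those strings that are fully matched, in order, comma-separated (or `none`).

1. "qqqqqrrrrrp" → match
2 → no match
3. "rqp" → no match — must start with "q"
4 → no match
5 → no match
6 → match

1, 6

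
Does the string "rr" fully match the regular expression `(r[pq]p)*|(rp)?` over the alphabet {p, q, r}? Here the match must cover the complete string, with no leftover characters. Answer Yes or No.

No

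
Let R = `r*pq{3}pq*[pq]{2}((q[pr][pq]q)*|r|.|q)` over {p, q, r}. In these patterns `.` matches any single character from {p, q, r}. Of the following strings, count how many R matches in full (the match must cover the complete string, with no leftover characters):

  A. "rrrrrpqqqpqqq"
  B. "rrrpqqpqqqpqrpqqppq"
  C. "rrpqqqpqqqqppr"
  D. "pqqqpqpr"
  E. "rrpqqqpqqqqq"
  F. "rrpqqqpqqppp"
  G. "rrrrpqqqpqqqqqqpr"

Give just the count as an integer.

6

A → match
B → no match
C → match
D → match
E → match
F → match
G → match
Total matched: 6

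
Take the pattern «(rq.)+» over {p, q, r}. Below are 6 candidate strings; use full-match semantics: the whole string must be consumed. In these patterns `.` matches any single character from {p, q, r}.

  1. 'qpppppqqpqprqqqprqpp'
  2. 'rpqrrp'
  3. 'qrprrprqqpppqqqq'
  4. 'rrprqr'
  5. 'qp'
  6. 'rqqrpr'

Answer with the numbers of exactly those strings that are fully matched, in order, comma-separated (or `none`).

none

1 → no match — must start with 'rq'
2. 'rpqrrp' → no match — must start with 'rq'
3 → no match — must start with 'rq'
4. 'rrprqr' → no match — must start with 'rq'
5. 'qp' → no match — must start with 'rq'
6. 'rqqrpr' → no match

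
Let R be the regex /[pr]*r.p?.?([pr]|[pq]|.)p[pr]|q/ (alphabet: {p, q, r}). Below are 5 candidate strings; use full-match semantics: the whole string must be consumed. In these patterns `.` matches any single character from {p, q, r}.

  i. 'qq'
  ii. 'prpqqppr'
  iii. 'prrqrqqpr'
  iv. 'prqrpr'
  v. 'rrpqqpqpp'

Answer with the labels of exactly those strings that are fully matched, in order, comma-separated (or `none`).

i. 'qq' → no match
ii. 'prpqqppr' → no match
iii. 'prrqrqqpr' → no match
iv. 'prqrpr' → match
v. 'rrpqqpqpp' → no match

iv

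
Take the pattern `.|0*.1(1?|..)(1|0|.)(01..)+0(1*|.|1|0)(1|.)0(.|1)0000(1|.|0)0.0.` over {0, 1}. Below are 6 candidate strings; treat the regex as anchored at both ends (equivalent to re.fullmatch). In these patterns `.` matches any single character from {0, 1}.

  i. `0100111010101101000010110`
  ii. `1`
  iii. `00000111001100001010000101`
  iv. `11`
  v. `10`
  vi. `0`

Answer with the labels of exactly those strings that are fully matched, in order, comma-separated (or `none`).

i → no match
ii → match
iii → no match
iv → no match
v → no match
vi → match

ii, vi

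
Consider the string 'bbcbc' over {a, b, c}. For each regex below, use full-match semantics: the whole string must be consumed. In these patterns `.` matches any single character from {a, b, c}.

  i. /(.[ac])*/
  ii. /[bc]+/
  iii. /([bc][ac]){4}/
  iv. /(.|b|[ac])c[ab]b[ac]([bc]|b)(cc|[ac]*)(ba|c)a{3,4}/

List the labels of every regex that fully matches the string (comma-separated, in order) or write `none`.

i → no match
ii → match
iii → no match
iv → no match — must end with 'a'

ii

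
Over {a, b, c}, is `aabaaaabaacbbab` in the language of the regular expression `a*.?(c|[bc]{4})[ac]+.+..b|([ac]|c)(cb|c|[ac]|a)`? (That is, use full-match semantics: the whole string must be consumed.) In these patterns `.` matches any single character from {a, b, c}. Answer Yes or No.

No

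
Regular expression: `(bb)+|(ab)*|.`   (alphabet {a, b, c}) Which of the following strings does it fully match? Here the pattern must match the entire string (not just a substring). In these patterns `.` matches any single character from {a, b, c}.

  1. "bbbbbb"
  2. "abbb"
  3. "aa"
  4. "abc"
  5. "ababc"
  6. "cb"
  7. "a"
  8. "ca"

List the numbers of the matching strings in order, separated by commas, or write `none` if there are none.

1, 7

1. "bbbbbb" → match
2. "abbb" → no match
3. "aa" → no match
4. "abc" → no match
5. "ababc" → no match
6. "cb" → no match
7. "a" → match
8. "ca" → no match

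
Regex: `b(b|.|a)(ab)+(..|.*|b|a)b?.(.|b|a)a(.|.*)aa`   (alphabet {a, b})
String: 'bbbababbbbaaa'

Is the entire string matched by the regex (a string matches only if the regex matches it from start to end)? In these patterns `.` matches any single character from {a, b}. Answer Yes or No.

No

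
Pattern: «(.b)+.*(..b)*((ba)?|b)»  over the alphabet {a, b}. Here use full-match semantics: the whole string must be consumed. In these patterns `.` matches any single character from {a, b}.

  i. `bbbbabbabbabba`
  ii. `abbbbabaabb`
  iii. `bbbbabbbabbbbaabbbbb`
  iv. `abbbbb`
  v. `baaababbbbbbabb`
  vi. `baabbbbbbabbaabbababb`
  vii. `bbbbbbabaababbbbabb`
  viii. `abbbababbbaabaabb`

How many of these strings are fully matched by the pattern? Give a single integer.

6

i → match
ii. `abbbbabaabb` → match
iii → match
iv. `abbbbb` → match
v → no match
vi → no match
vii → match
viii → match
Total matched: 6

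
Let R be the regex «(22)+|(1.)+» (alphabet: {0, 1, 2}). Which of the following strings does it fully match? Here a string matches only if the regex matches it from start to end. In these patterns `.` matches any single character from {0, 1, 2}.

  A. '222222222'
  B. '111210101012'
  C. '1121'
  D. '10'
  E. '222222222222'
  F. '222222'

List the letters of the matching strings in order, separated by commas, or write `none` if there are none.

A → no match
B → match
C → no match
D → match
E → match
F → match

B, D, E, F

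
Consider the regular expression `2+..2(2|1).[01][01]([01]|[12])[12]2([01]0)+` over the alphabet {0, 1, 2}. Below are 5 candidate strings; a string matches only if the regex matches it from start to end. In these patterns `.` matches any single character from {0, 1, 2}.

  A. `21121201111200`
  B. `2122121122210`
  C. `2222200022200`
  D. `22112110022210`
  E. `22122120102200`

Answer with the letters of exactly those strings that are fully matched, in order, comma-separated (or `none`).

B, C, D, E

A → no match
B → match
C → match
D → match
E → match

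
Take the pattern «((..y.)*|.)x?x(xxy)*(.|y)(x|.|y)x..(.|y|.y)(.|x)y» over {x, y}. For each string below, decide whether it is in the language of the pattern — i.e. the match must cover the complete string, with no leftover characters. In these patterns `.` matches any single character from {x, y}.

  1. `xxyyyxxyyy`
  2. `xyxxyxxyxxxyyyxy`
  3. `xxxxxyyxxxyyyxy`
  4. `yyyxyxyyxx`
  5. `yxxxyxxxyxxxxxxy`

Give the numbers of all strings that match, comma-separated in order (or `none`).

1 → no match
2 → no match
3 → match
4 → no match — must end with `y`
5 → no match

3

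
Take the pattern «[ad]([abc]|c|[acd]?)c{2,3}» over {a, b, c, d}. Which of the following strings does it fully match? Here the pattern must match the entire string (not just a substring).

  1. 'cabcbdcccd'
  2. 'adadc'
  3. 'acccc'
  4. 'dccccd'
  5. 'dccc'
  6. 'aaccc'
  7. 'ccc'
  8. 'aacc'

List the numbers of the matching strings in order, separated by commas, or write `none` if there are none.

3, 5, 6, 8

1. 'cabcbdcccd' → no match — must end with 'c'
2. 'adadc' → no match
3. 'acccc' → match
4. 'dccccd' → no match — must end with 'c'
5. 'dccc' → match
6. 'aaccc' → match
7. 'ccc' → no match
8. 'aacc' → match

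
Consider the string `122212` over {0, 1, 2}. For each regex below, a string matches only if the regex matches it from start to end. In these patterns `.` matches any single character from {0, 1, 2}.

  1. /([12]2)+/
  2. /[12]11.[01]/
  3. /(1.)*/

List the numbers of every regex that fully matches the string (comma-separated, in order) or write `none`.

1

1 → match
2 → no match
3 → no match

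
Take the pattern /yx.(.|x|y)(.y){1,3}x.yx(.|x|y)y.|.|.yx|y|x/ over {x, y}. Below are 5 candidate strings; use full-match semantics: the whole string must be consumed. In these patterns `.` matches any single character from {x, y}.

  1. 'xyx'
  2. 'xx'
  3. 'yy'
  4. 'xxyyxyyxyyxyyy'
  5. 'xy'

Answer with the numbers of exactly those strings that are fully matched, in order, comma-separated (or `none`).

1 → match
2 → no match
3 → no match
4 → no match
5 → no match

1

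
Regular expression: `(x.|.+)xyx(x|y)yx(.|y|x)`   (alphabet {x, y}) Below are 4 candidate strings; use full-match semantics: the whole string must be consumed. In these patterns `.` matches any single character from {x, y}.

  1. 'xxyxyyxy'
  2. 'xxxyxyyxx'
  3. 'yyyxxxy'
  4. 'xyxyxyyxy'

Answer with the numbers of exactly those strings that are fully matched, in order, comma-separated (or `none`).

1, 2, 4

1 → match
2 → match
3 → no match
4 → match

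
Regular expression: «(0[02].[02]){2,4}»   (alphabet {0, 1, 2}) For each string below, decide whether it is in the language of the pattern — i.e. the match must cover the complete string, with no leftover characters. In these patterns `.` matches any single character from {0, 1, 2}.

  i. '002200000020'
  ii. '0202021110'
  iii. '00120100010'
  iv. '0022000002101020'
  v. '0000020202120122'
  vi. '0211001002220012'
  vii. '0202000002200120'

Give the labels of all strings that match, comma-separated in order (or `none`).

i → match
ii → no match
iii → no match
iv → no match
v → no match
vi → no match
vii → no match

i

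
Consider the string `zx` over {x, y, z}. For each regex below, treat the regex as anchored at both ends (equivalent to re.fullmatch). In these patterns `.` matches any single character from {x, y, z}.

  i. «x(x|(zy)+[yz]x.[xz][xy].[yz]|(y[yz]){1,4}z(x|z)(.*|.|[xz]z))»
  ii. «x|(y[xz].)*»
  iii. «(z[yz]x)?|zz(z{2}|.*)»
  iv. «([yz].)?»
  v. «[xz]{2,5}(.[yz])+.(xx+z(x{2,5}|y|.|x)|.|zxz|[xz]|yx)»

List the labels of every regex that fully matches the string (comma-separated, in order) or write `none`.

iv

i → no match — must start with `x`
ii → no match
iii → no match
iv → match
v → no match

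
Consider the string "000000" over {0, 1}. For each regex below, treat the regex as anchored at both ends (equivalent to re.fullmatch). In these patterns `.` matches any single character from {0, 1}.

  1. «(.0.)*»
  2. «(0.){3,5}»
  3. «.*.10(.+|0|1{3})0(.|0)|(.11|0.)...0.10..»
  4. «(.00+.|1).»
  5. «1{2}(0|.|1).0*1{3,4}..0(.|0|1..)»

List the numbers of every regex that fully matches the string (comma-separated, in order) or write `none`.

1, 2, 4

1 → match
2 → match
3 → no match
4 → match
5 → no match — must start with "1"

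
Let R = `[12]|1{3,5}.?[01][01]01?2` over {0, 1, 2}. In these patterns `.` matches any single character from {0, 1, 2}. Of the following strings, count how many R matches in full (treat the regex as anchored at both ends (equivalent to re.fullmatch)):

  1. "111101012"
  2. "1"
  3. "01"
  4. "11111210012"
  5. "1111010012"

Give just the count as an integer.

4

1. "111101012" → match
2. "1" → match
3. "01" → no match
4. "11111210012" → match
5. "1111010012" → match
Total matched: 4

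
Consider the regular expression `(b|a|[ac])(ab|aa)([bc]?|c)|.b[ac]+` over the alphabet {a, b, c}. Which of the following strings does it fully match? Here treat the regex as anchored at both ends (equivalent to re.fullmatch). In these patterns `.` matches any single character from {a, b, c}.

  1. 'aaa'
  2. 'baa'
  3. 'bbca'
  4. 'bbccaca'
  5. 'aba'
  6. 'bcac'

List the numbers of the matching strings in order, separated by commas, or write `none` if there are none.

1. 'aaa' → match
2. 'baa' → match
3. 'bbca' → match
4. 'bbccaca' → match
5. 'aba' → match
6. 'bcac' → no match

1, 2, 3, 4, 5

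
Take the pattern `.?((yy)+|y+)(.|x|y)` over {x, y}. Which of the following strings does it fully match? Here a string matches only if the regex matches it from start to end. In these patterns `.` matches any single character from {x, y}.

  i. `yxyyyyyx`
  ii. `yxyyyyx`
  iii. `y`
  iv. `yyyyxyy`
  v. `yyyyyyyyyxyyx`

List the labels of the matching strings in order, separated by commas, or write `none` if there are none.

i → no match
ii → no match
iii → no match
iv → no match
v → no match

none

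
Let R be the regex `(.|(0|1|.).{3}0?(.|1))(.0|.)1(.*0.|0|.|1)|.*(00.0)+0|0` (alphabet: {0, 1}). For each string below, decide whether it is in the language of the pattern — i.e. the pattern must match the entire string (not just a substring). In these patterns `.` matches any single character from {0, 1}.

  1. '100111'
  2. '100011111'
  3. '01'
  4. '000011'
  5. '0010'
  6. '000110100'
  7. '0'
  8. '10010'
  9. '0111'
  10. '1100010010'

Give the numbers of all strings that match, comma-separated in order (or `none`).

1 → no match
2 → no match
3 → no match
4 → no match
5 → match
6 → match
7 → match
8 → match
9 → match
10 → match

5, 6, 7, 8, 9, 10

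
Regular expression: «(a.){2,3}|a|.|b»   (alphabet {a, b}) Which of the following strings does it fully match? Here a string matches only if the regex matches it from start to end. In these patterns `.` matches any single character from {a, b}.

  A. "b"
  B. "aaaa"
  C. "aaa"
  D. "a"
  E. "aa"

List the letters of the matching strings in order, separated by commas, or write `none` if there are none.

A → match
B → match
C → no match
D → match
E → no match

A, B, D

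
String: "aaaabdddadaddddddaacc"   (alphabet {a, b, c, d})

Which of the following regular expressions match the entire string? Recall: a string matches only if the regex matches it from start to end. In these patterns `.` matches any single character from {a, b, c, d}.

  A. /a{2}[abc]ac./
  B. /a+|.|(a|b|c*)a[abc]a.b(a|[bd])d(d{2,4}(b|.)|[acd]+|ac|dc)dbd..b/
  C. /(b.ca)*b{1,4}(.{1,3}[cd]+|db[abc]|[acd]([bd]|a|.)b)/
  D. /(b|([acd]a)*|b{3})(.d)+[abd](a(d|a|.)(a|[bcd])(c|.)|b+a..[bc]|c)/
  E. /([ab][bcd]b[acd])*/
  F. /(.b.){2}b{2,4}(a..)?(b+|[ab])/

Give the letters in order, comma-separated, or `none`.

D

A → no match
B → no match
C → no match
D → match
E → no match
F → no match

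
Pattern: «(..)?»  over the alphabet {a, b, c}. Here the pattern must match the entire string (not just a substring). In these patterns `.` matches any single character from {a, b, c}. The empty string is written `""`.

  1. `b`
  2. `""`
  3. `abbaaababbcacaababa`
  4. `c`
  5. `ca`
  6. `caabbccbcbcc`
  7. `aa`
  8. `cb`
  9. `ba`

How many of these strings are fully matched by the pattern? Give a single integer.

5

1 → no match
2 → match
3 → no match
4 → no match
5 → match
6 → no match
7 → match
8 → match
9 → match
Total matched: 5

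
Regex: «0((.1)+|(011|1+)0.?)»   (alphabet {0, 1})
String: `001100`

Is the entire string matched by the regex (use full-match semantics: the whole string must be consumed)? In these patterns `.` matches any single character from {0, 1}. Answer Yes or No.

Yes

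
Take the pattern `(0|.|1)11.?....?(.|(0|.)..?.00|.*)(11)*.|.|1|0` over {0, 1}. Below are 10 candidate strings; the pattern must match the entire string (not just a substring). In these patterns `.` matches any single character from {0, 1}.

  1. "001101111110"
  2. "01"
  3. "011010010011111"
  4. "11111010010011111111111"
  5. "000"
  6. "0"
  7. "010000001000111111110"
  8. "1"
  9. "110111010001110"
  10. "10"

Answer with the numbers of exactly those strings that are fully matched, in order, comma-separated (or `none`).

3, 4, 6, 8

1 → no match
2 → no match
3 → match
4 → match
5 → no match
6 → match
7 → no match
8 → match
9 → no match
10 → no match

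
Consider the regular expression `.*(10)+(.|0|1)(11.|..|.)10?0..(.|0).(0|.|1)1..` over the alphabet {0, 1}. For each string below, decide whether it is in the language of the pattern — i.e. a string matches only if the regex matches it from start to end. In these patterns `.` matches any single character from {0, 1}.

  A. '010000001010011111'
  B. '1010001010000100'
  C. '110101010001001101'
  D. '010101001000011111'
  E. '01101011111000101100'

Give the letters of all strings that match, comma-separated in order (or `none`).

B, C, D, E

A → no match
B → match
C → match
D → match
E → match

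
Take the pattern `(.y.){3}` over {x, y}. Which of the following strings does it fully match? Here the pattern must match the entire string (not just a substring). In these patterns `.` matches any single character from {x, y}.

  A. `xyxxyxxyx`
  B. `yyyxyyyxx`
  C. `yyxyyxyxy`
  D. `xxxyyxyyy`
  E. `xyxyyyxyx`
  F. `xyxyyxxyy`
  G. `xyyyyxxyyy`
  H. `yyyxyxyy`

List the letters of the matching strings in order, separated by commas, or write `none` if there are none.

A → match
B → no match
C → no match
D → no match
E → match
F → match
G → no match
H → no match

A, E, F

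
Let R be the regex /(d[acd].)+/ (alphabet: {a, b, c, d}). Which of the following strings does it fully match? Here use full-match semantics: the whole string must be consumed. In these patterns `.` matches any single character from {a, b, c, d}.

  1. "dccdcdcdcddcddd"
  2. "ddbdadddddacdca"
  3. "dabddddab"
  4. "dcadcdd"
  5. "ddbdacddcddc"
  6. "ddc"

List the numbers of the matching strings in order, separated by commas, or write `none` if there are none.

1 → no match
2 → match
3 → match
4 → no match
5 → match
6 → match

2, 3, 5, 6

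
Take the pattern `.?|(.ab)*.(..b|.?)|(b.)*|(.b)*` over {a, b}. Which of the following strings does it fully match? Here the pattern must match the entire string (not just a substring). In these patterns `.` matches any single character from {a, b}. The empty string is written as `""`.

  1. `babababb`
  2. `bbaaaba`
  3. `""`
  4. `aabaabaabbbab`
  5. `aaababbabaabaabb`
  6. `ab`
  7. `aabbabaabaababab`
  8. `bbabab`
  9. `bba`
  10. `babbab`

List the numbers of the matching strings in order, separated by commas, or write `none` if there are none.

1 → match
2 → no match
3 → match
4 → match
5 → no match
6 → match
7 → match
8 → match
9 → no match
10 → no match

1, 3, 4, 6, 7, 8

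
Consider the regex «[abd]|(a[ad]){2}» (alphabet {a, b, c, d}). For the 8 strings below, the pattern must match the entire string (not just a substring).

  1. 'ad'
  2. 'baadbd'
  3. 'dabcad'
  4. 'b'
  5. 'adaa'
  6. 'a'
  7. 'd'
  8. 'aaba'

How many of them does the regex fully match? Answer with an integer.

4

1 → no match
2 → no match
3 → no match
4 → match
5 → match
6 → match
7 → match
8 → no match
Total matched: 4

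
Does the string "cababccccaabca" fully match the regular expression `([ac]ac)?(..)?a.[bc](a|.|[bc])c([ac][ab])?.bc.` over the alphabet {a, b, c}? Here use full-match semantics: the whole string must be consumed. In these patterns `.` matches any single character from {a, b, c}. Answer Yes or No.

No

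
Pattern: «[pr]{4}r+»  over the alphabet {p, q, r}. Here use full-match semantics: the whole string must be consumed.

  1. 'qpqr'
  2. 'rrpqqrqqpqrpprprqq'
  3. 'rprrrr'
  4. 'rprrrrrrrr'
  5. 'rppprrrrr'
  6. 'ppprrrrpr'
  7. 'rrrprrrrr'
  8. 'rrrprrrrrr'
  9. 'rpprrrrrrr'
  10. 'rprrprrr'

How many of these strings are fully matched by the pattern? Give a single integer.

1 → no match
2 → no match — must end with 'r'
3 → match
4 → match
5 → match
6 → no match
7 → match
8 → match
9 → match
10 → no match
Total matched: 6

6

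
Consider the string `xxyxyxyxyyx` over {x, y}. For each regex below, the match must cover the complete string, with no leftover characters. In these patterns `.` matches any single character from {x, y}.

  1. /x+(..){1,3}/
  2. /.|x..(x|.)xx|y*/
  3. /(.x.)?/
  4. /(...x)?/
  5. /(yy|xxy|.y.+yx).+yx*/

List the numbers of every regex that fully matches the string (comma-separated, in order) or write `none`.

1 → no match
2 → no match
3 → no match
4 → no match
5 → match

5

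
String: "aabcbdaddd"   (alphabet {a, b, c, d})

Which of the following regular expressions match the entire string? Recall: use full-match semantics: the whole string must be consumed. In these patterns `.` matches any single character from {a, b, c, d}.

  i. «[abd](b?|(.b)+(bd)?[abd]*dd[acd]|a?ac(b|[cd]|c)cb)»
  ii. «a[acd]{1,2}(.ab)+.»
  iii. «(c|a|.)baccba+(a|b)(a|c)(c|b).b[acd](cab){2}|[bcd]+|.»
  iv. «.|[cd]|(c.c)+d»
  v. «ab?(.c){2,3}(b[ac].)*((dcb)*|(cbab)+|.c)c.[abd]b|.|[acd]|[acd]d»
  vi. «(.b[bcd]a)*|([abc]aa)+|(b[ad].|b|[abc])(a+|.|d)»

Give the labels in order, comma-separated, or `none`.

i → match
ii → no match
iii → no match
iv → no match
v → no match
vi → no match

i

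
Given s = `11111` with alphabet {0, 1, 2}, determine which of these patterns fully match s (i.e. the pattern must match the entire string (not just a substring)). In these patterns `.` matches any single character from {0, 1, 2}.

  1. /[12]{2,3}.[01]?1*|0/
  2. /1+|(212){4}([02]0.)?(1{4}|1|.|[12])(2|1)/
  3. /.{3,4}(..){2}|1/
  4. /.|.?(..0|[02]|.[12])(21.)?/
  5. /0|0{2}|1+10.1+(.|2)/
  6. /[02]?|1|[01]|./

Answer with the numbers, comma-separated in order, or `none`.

1, 2

1 → match
2 → match
3 → no match
4 → no match
5 → no match
6 → no match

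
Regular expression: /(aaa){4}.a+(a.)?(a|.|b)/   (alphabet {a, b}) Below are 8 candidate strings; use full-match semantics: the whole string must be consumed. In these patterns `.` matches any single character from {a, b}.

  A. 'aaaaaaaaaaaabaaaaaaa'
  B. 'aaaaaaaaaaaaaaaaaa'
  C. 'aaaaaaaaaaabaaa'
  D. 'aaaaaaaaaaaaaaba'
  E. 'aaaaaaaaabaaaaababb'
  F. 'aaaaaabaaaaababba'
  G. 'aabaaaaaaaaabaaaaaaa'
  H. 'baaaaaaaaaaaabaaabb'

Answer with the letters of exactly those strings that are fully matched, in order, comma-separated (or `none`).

A → match
B → match
C → no match
D → no match
E → no match
F → no match
G → no match — must start with 'aaa'
H → no match — must start with 'aaa'

A, B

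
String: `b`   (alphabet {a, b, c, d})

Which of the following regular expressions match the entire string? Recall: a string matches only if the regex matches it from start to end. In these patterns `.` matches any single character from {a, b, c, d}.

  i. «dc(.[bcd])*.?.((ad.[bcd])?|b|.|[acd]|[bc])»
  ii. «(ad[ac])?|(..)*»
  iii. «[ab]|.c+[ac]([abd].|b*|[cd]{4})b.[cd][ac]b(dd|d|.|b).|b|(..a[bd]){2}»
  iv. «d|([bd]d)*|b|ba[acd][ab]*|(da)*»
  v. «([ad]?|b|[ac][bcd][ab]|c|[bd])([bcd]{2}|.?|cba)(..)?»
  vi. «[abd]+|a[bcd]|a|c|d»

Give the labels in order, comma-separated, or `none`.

i → no match — must start with `dc`
ii → no match
iii → match
iv → match
v → match
vi → match

iii, iv, v, vi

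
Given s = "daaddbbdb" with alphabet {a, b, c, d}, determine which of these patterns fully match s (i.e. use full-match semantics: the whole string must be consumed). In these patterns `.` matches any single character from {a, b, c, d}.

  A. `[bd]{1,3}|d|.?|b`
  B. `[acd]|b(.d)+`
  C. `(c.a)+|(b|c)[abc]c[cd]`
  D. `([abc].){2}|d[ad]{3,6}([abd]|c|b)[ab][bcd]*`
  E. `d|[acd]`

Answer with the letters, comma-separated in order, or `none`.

A → no match
B → no match
C → no match
D → match
E → no match

D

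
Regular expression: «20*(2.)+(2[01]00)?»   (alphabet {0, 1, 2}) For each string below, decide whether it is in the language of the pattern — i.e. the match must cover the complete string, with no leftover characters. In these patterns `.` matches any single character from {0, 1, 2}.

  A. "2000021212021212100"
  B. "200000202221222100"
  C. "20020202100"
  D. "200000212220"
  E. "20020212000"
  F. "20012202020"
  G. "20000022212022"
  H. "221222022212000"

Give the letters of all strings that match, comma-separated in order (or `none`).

A, B, C, D, E, G, H

A → match
B → match
C → match
D → match
E → match
F → no match
G → match
H → match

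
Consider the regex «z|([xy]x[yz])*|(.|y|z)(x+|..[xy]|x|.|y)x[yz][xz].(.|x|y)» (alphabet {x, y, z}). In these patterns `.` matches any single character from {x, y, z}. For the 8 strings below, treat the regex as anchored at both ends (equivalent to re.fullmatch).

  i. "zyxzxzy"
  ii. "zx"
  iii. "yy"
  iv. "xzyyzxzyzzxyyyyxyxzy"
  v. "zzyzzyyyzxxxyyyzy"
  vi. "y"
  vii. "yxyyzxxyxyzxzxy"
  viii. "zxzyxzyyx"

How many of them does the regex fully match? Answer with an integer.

1

i. "zyxzxzy" → match
ii. "zx" → no match
iii. "yy" → no match
iv → no match
v → no match
vi. "y" → no match
vii → no match
viii. "zxzyxzyyx" → no match
Total matched: 1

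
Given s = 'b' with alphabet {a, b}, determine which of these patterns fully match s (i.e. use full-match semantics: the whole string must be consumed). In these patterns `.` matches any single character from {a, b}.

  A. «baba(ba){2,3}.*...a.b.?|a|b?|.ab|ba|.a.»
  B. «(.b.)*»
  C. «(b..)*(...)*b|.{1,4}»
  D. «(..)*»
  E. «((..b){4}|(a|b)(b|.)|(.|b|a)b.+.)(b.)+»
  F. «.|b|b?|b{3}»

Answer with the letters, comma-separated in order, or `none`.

A → match
B → no match
C → match
D → no match
E → no match
F → match

A, C, F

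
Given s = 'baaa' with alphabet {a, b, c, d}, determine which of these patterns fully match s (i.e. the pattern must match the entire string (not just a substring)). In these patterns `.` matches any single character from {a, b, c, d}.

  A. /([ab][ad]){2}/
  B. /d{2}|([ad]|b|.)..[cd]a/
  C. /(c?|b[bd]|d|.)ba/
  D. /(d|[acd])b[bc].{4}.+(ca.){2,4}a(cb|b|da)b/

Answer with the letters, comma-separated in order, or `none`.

A

A → match
B → no match
C → no match — must end with 'ba'
D → no match — must end with 'b'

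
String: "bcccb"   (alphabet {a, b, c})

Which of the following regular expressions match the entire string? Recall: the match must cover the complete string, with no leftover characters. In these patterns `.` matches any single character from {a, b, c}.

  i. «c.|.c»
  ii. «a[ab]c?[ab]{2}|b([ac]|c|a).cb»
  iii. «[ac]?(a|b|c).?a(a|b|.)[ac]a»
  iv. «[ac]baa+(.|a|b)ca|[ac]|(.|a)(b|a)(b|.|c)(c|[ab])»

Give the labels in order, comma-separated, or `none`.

ii

i → no match
ii → match
iii → no match — must end with "a"
iv → no match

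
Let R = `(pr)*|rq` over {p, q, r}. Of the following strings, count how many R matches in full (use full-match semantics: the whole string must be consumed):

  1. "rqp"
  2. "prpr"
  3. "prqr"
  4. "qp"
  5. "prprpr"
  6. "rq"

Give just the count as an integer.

3

1 → no match
2 → match
3 → no match
4 → no match
5 → match
6 → match
Total matched: 3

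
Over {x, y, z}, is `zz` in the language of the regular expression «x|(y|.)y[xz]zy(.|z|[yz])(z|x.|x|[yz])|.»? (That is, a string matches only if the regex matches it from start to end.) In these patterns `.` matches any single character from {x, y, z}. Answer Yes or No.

No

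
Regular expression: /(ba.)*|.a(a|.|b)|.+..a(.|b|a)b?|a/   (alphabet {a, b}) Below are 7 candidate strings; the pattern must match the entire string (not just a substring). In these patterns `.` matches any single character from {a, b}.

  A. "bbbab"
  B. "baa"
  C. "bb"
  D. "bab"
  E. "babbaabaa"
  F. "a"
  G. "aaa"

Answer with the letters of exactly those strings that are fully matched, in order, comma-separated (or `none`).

A, B, D, E, F, G

A → match
B → match
C → no match
D → match
E → match
F → match
G → match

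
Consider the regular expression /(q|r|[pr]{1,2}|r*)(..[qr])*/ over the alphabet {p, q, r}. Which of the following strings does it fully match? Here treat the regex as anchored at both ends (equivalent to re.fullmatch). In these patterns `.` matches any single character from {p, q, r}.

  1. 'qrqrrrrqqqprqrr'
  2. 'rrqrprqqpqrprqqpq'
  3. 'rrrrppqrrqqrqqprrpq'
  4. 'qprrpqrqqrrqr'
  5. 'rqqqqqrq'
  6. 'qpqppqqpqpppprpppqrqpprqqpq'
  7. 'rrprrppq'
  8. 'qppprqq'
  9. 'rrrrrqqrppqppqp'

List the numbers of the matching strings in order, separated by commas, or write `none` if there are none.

1 → match
2 → no match
3 → match
4 → match
5 → no match
6 → no match
7 → match
8 → no match
9 → no match

1, 3, 4, 7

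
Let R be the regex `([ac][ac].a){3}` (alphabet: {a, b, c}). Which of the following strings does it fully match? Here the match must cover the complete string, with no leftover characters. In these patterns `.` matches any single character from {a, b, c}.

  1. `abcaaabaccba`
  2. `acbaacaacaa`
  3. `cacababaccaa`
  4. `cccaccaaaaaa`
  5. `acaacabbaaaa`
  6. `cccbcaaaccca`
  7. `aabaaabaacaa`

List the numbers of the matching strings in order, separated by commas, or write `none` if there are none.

1 → no match
2 → no match
3 → no match
4 → match
5 → no match
6 → no match
7 → match

4, 7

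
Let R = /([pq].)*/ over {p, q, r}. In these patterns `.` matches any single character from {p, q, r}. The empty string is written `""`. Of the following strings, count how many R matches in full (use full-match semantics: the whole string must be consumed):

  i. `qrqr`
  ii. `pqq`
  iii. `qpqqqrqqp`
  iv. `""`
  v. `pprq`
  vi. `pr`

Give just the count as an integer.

i → match
ii → no match
iii → no match
iv → match
v → no match
vi → match
Total matched: 3

3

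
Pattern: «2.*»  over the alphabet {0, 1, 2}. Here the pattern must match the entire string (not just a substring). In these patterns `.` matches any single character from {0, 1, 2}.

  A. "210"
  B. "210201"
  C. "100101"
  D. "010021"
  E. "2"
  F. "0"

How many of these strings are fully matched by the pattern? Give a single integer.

A. "210" → match
B. "210201" → match
C. "100101" → no match — must start with "2"
D. "010021" → no match — must start with "2"
E. "2" → match
F. "0" → no match — must start with "2"
Total matched: 3

3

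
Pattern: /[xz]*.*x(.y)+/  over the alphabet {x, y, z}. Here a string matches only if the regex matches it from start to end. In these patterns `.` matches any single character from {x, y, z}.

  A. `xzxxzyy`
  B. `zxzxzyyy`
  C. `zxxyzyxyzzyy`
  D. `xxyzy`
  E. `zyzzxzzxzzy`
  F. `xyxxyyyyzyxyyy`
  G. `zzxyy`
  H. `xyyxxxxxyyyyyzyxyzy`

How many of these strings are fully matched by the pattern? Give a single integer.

A. `xzxxzyy` → no match
B. `zxzxzyyy` → match
C. `zxxyzyxyzzyy` → no match
D. `xxyzy` → match
E. `zyzzxzzxzzy` → no match
F → match
G. `zzxyy` → match
H → match
Total matched: 5

5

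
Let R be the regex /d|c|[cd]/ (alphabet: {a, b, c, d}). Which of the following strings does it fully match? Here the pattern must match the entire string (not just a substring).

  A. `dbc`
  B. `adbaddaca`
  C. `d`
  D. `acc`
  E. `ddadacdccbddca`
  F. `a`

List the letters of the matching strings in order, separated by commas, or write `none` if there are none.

C

A. `dbc` → no match
B. `adbaddaca` → no match
C. `d` → match
D. `acc` → no match
E → no match
F. `a` → no match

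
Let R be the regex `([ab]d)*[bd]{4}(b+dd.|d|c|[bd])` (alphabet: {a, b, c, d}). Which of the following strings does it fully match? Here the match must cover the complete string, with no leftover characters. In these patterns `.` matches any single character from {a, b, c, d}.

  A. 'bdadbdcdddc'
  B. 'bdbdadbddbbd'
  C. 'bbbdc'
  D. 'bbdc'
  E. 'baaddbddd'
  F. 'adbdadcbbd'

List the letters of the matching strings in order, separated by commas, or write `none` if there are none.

A → no match
B → no match
C → match
D → no match
E → no match
F → no match

C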